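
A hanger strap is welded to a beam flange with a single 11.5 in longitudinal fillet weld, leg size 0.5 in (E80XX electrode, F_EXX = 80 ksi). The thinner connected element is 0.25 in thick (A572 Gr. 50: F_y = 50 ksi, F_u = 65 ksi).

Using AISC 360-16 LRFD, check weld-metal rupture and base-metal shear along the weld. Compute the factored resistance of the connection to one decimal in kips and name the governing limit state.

Weld metal: throat = 0.707×0.5 = 0.3535 in, L = 11.5 in. φR_n = 0.75 × 0.6 × 80 × 0.3535 × 11.5 = 146.3 kips.
Base metal shear (0.25 in plate): yield φR_n = 1.0×0.6×50×0.25×11.5 = 86.3 kips; rupture φR_n = 0.75×0.6×65×0.25×11.5 = 84.1 kips; take 84.1 kips (rupture).
Governing: min(146.3, 84.1) = 84.1 kips → base-metal shear.

84.1 kips (base-metal shear governs)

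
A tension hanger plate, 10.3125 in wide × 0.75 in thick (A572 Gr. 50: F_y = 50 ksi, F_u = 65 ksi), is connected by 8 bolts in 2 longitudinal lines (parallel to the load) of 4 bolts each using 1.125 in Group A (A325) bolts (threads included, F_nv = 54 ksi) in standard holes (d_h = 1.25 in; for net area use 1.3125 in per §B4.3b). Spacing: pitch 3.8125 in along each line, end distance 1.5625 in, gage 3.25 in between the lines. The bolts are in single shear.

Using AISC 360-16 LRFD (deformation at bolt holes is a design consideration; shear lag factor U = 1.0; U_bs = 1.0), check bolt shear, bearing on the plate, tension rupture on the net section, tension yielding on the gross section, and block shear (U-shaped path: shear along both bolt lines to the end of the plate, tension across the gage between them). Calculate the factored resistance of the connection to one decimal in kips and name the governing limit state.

Bolt shear: A_b = π(1.125)²/4 = 0.99402 in². φR_n = 0.75 × 54 × 0.99402 × 8 × 1 = 322.1 kips.
Bearing (0.75 in plate, F_u = 65 ksi): end bolts L_c = 1.5625 − 1.25/2 = 0.9375, R_n = min(1.2×0.9375×0.75×65, 2.4×1.125×0.75×65) = 54.844 kips/bolt; interior L_c = 3.8125 − 1.25 = 2.5625, R_n = 131.63 kips/bolt. φR_n = 0.75 × (2×54.844 + 6×131.63) = 674.6 kips.
Tension rupture (net): A_n = (10.3125 − 2×1.3125)×0.75 = 5.7656 in² (U = 1.0, A_e = A_n). φR_n = 0.75 × 65 × 5.7656 = 281.1 kips.
Tension yield (gross): A_g = 10.3125×0.75 = 7.7344 in². φR_n = 0.90 × 50 × 7.7344 = 348.0 kips.
Block shear: shear path 2×[1.5625+3×3.8125] = 2×13 in, A_gv = 19.5, A_nv = 2×(13 − 3.5×1.3125)×0.75 = 12.609 in²; tension across gage: (3.25 − 1×1.3125)×0.75 = 1.4531 in². R_n = min(0.6×65×12.609, 0.6×50×19.5) + 1.0×65×1.4531 = min(491.75, 585) + 94.452 = 586.2 kips. φR_n = 0.75 × 586.2 = 439.7 kips.
Governing: min(322.1, 674.6, 281.1, 348.0, 439.7) = 281.1 kips → net-section rupture.

281.1 kips (net-section rupture governs)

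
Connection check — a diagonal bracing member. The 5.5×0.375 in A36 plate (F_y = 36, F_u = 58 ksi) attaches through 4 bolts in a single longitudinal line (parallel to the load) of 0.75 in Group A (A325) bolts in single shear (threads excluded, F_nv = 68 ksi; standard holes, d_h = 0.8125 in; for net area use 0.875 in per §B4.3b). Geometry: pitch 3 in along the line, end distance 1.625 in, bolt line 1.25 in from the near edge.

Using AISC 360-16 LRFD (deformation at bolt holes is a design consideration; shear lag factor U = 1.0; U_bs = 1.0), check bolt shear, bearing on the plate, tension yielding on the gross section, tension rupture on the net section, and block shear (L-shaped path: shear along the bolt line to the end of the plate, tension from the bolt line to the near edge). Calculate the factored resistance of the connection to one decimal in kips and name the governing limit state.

Bolt shear: A_b = π(0.75)²/4 = 0.44179 in². φR_n = 0.75 × 68 × 0.44179 × 4 × 1 = 90.1 kips.
Bearing (0.375 in plate, F_u = 58 ksi): end bolts L_c = 1.625 − 0.8125/2 = 1.21875, R_n = min(1.2×1.21875×0.375×58, 2.4×0.75×0.375×58) = 31.809 kips/bolt; interior L_c = 3 − 0.8125 = 2.1875, R_n = 39.15 kips/bolt. φR_n = 0.75 × (1×31.809 + 3×39.15) = 111.9 kips.
Tension yield (gross): A_g = 5.5×0.375 = 2.0625 in². φR_n = 0.90 × 36 × 2.0625 = 66.8 kips.
Tension rupture (net): A_n = (5.5 − 1×0.875)×0.375 = 1.7344 in² (U = 1.0, A_e = A_n). φR_n = 0.75 × 58 × 1.7344 = 75.4 kips.
Block shear: shear path 1×[1.625+3×3] = 1×10.625 in, A_gv = 3.9844, A_nv = 1×(10.625 − 3.5×0.875)×0.375 = 2.8359 in²; tension to near edge: (1.25 − 0.5×0.875)×0.375 = 0.30469 in². R_n = min(0.6×58×2.8359, 0.6×36×3.9844) + 1.0×58×0.30469 = min(98.689, 86.063) + 17.672 = 103.74 kips. φR_n = 0.75 × 103.74 = 77.8 kips.
Governing: min(90.1, 111.9, 66.8, 75.4, 77.8) = 66.8 kips → gross-section yield.

66.8 kips (gross-section yield governs)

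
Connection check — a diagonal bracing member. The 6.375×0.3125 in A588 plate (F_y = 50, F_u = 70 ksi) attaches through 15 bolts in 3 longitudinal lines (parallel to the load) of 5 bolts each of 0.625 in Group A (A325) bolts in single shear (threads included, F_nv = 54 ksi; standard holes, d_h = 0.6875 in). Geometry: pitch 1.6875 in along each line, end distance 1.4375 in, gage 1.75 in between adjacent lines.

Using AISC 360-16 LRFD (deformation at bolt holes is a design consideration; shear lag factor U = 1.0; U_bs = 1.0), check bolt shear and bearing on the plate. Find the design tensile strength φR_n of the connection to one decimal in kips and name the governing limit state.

Bolt shear: A_b = π(0.625)²/4 = 0.3068 in². φR_n = 0.75 × 54 × 0.3068 × 15 × 1 = 186.4 kips.
Bearing (0.3125 in plate, F_u = 70 ksi): end bolts L_c = 1.4375 − 0.6875/2 = 1.09375, R_n = min(1.2×1.09375×0.3125×70, 2.4×0.625×0.3125×70) = 28.711 kips/bolt; interior L_c = 1.6875 − 0.6875 = 1, R_n = 26.25 kips/bolt. φR_n = 0.75 × (3×28.711 + 12×26.25) = 300.8 kips.
Governing: min(186.4, 300.8) = 186.4 kips → bolt shear.

186.4 kips (bolt shear governs)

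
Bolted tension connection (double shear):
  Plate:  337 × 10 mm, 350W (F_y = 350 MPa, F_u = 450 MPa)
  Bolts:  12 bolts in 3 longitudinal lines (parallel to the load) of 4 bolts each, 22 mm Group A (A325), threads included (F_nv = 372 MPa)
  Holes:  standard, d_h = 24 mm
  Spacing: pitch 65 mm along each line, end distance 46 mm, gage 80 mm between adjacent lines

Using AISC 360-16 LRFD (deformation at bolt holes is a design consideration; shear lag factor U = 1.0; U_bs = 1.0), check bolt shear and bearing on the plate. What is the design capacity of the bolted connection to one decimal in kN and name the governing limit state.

Bolt shear: A_b = π(22)²/4 = 380.13 mm². φR_n = 0.75 × 372 × 380.13 × 12 × 2 = 2545.4 kN.
Bearing (10 mm plate, F_u = 450 MPa): end bolts L_c = 46 − 24/2 = 34, R_n = min(1.2×34×10×450, 2.4×22×10×450) = 183.6 kN/bolt; interior L_c = 65 − 24 = 41, R_n = 221.4 kN/bolt. φR_n = 0.75 × (3×183.6 + 9×221.4) = 1907.6 kN.
Governing: min(2545.4, 1907.6) = 1907.6 kN → bearing.

1907.6 kN (bearing governs)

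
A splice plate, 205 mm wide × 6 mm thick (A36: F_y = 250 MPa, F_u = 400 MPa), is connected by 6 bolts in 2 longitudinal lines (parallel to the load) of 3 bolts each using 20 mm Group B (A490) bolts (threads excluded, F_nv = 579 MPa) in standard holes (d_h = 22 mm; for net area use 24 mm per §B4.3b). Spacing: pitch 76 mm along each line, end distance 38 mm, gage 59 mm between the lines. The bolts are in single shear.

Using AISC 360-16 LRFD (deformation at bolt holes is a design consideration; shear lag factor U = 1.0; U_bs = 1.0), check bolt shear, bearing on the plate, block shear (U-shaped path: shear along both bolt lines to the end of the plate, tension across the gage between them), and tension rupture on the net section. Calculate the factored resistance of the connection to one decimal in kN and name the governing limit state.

Bolt shear: A_b = π(20)²/4 = 314.16 mm². φR_n = 0.75 × 579 × 314.16 × 6 × 1 = 818.5 kN.
Bearing (6 mm plate, F_u = 400 MPa): end bolts L_c = 38 − 22/2 = 27, R_n = min(1.2×27×6×400, 2.4×20×6×400) = 77.76 kN/bolt; interior L_c = 76 − 22 = 54, R_n = 115.2 kN/bolt. φR_n = 0.75 × (2×77.76 + 4×115.2) = 462.2 kN.
Block shear: shear path 2×[38+2×76] = 2×190 mm, A_gv = 2280, A_nv = 2×(190 − 2.5×24)×6 = 1560 mm²; tension across gage: (59 − 1×24)×6 = 210 mm². R_n = min(0.6×400×1560, 0.6×250×2280) + 1.0×400×210 = min(374.4, 342) + 84 = 426 kN. φR_n = 0.75 × 426 = 319.5 kN.
Tension rupture (net): A_n = (205 − 2×24)×6 = 942 mm² (U = 1.0, A_e = A_n). φR_n = 0.75 × 400 × 942 = 282.6 kN.
Governing: min(818.5, 462.2, 319.5, 282.6) = 282.6 kN → net-section rupture.

282.6 kN (net-section rupture governs)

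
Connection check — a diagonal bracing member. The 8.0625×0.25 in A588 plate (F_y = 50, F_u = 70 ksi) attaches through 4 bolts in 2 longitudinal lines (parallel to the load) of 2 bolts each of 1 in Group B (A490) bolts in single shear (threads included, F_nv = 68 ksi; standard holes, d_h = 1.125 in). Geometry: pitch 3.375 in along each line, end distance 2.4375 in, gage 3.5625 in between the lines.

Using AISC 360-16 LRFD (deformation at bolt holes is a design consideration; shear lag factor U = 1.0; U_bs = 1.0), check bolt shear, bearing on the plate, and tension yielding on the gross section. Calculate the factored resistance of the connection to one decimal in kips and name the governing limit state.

Bolt shear: A_b = π(1)²/4 = 0.7854 in². φR_n = 0.75 × 68 × 0.7854 × 4 × 1 = 160.2 kips.
Bearing (0.25 in plate, F_u = 70 ksi): end bolts L_c = 2.4375 − 1.125/2 = 1.875, R_n = min(1.2×1.875×0.25×70, 2.4×1×0.25×70) = 39.375 kips/bolt; interior L_c = 3.375 − 1.125 = 2.25, R_n = 42 kips/bolt. φR_n = 0.75 × (2×39.375 + 2×42) = 122.1 kips.
Tension yield (gross): A_g = 8.0625×0.25 = 2.0156 in². φR_n = 0.90 × 50 × 2.0156 = 90.7 kips.
Governing: min(160.2, 122.1, 90.7) = 90.7 kips → gross-section yield.

90.7 kips (gross-section yield governs)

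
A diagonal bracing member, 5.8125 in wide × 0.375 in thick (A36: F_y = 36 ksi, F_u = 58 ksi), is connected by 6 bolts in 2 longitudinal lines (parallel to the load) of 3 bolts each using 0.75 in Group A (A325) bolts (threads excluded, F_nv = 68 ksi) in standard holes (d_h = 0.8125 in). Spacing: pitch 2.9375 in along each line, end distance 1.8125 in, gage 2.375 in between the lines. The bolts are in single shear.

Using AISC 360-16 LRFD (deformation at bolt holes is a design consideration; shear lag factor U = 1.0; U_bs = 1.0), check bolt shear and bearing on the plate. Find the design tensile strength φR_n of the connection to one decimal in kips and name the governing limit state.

Bolt shear: A_b = π(0.75)²/4 = 0.44179 in². φR_n = 0.75 × 68 × 0.44179 × 6 × 1 = 135.2 kips.
Bearing (0.375 in plate, F_u = 58 ksi): end bolts L_c = 1.8125 − 0.8125/2 = 1.40625, R_n = min(1.2×1.40625×0.375×58, 2.4×0.75×0.375×58) = 36.703 kips/bolt; interior L_c = 2.9375 − 0.8125 = 2.125, R_n = 39.15 kips/bolt. φR_n = 0.75 × (2×36.703 + 4×39.15) = 172.5 kips.
Governing: min(135.2, 172.5) = 135.2 kips → bolt shear.

135.2 kips (bolt shear governs)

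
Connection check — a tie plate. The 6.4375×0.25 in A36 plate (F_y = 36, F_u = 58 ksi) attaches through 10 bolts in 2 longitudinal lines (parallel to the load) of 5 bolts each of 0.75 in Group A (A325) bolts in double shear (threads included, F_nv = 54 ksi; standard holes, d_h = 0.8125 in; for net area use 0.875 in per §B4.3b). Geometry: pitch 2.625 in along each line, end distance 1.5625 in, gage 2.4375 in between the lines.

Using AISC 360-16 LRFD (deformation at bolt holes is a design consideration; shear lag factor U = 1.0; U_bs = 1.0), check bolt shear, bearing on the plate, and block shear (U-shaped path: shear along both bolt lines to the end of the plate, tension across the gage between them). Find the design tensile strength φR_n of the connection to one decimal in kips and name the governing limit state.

114.7 kips (block shear governs)

Bolt shear: A_b = π(0.75)²/4 = 0.44179 in². φR_n = 0.75 × 54 × 0.44179 × 10 × 2 = 357.8 kips.
Bearing (0.25 in plate, F_u = 58 ksi): end bolts L_c = 1.5625 − 0.8125/2 = 1.15625, R_n = min(1.2×1.15625×0.25×58, 2.4×0.75×0.25×58) = 20.119 kips/bolt; interior L_c = 2.625 − 0.8125 = 1.8125, R_n = 26.1 kips/bolt. φR_n = 0.75 × (2×20.119 + 8×26.1) = 186.8 kips.
Block shear: shear path 2×[1.5625+4×2.625] = 2×12.0625 in, A_gv = 6.0313, A_nv = 2×(12.0625 − 4.5×0.875)×0.25 = 4.0625 in²; tension across gage: (2.4375 − 1×0.875)×0.25 = 0.39063 in². R_n = min(0.6×58×4.0625, 0.6×36×6.0313) + 1.0×58×0.39063 = min(141.38, 130.28) + 22.657 = 152.94 kips. φR_n = 0.75 × 152.94 = 114.7 kips.
Governing: min(357.8, 186.8, 114.7) = 114.7 kips → block shear.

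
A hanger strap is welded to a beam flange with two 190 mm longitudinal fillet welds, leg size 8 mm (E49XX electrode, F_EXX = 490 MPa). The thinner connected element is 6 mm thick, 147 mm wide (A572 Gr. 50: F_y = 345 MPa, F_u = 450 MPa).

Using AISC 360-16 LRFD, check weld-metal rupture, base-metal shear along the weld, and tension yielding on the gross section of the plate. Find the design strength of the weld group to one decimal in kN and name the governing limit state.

273.9 kN (gross-section yield governs)

Weld metal: throat = 0.707×8 = 5.656 mm, L = 2×190 = 380 mm. φR_n = 0.75 × 0.6 × 490 × 5.656 × 380 = 473.9 kN.
Base metal shear (6 mm plate): yield φR_n = 1.0×0.6×345×6×380 = 472.0 kN; rupture φR_n = 0.75×0.6×450×6×380 = 461.7 kN; take 461.7 kN (rupture).
Tension yield (gross): A_g = 147×6 = 882 mm². φR_n = 0.90 × 345 × 882 = 273.9 kN.
Governing: min(473.9, 461.7, 273.9) = 273.9 kN → gross-section yield.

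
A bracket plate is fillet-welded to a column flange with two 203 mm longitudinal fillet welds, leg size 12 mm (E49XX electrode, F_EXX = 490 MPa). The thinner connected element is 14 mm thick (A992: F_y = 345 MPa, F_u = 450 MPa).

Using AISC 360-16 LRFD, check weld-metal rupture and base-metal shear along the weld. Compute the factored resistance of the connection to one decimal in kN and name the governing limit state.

Weld metal: throat = 0.707×12 = 8.484 mm, L = 2×203 = 406 mm. φR_n = 0.75 × 0.6 × 490 × 8.484 × 406 = 759.5 kN.
Base metal shear (14 mm plate): yield φR_n = 1.0×0.6×345×14×406 = 1176.6 kN; rupture φR_n = 0.75×0.6×450×14×406 = 1151.0 kN; take 1151.0 kN (rupture).
Governing: min(759.5, 1151.0) = 759.5 kN → weld metal.

759.5 kN (weld metal governs)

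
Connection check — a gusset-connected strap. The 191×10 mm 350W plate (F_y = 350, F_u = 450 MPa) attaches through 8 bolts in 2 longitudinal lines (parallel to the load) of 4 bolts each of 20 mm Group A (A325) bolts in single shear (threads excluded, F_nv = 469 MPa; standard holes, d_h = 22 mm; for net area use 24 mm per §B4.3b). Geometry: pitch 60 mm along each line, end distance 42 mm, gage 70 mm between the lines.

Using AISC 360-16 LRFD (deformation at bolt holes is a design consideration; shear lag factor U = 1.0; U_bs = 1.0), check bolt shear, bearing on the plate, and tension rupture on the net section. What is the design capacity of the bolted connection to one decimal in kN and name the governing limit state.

Bolt shear: A_b = π(20)²/4 = 314.16 mm². φR_n = 0.75 × 469 × 314.16 × 8 × 1 = 884.0 kN.
Bearing (10 mm plate, F_u = 450 MPa): end bolts L_c = 42 − 22/2 = 31, R_n = min(1.2×31×10×450, 2.4×20×10×450) = 167.4 kN/bolt; interior L_c = 60 − 22 = 38, R_n = 205.2 kN/bolt. φR_n = 0.75 × (2×167.4 + 6×205.2) = 1174.5 kN.
Tension rupture (net): A_n = (191 − 2×24)×10 = 1430 mm² (U = 1.0, A_e = A_n). φR_n = 0.75 × 450 × 1430 = 482.6 kN.
Governing: min(884.0, 1174.5, 482.6) = 482.6 kN → net-section rupture.

482.6 kN (net-section rupture governs)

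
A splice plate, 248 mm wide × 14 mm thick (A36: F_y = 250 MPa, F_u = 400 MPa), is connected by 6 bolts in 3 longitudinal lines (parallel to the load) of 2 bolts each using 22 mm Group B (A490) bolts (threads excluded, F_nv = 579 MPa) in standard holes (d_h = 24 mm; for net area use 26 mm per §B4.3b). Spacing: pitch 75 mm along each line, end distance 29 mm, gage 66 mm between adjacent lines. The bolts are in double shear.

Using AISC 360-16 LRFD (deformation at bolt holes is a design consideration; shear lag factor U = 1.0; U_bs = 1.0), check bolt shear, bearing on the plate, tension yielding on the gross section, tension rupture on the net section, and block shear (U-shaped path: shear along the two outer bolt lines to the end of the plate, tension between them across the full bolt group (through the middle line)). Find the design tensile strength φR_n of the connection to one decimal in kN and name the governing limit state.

663.6 kN (block shear governs)

Bolt shear: A_b = π(22)²/4 = 380.13 mm². φR_n = 0.75 × 579 × 380.13 × 6 × 2 = 1980.9 kN.
Bearing (14 mm plate, F_u = 400 MPa): end bolts L_c = 29 − 24/2 = 17, R_n = min(1.2×17×14×400, 2.4×22×14×400) = 114.24 kN/bolt; interior L_c = 75 − 24 = 51, R_n = 295.68 kN/bolt. φR_n = 0.75 × (3×114.24 + 3×295.68) = 922.3 kN.
Tension yield (gross): A_g = 248×14 = 3472 mm². φR_n = 0.90 × 250 × 3472 = 781.2 kN.
Tension rupture (net): A_n = (248 − 3×26)×14 = 2380 mm² (U = 1.0, A_e = A_n). φR_n = 0.75 × 400 × 2380 = 714.0 kN.
Block shear: shear path 2×[29+1×75] = 2×104 mm, A_gv = 2912, A_nv = 2×(104 − 1.5×26)×14 = 1820 mm²; tension across gage: (132 − 2×26)×14 = 1120 mm². R_n = min(0.6×400×1820, 0.6×250×2912) + 1.0×400×1120 = min(436.8, 436.8) + 448 = 884.8 kN. φR_n = 0.75 × 884.8 = 663.6 kN.
Governing: min(1980.9, 922.3, 781.2, 714.0, 663.6) = 663.6 kN → block shear.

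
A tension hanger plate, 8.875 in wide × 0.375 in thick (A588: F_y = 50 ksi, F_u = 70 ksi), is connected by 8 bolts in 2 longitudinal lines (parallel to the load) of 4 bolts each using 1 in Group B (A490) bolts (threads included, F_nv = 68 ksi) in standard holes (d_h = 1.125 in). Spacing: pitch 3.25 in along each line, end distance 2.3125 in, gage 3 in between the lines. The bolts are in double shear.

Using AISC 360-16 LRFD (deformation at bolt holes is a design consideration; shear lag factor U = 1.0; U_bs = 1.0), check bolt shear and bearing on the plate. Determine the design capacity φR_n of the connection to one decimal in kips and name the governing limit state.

Bolt shear: A_b = π(1)²/4 = 0.7854 in². φR_n = 0.75 × 68 × 0.7854 × 8 × 2 = 640.9 kips.
Bearing (0.375 in plate, F_u = 70 ksi): end bolts L_c = 2.3125 − 1.125/2 = 1.75, R_n = min(1.2×1.75×0.375×70, 2.4×1×0.375×70) = 55.125 kips/bolt; interior L_c = 3.25 − 1.125 = 2.125, R_n = 63 kips/bolt. φR_n = 0.75 × (2×55.125 + 6×63) = 366.2 kips.
Governing: min(640.9, 366.2) = 366.2 kips → bearing.

366.2 kips (bearing governs)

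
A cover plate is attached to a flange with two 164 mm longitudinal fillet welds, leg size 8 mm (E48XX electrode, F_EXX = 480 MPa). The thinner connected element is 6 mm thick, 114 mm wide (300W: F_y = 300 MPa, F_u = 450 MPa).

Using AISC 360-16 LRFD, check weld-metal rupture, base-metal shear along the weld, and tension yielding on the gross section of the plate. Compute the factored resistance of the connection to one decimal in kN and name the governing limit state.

Weld metal: throat = 0.707×8 = 5.656 mm, L = 2×164 = 328 mm. φR_n = 0.75 × 0.6 × 480 × 5.656 × 328 = 400.7 kN.
Base metal shear (6 mm plate): yield φR_n = 1.0×0.6×300×6×328 = 354.2 kN; rupture φR_n = 0.75×0.6×450×6×328 = 398.5 kN; take 354.2 kN (yield).
Tension yield (gross): A_g = 114×6 = 684 mm². φR_n = 0.90 × 300 × 684 = 184.7 kN.
Governing: min(400.7, 354.2, 184.7) = 184.7 kN → gross-section yield.

184.7 kN (gross-section yield governs)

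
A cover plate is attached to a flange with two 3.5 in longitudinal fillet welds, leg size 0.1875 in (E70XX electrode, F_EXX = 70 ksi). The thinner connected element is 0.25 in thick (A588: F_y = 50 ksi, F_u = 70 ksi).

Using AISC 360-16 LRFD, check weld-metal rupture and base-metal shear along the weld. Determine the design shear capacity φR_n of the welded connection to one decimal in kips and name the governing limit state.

Weld metal: throat = 0.707×0.1875 = 0.13256 in, L = 2×3.5 = 7 in. φR_n = 0.75 × 0.6 × 70 × 0.13256 × 7 = 29.2 kips.
Base metal shear (0.25 in plate): yield φR_n = 1.0×0.6×50×0.25×7 = 52.5 kips; rupture φR_n = 0.75×0.6×70×0.25×7 = 55.1 kips; take 52.5 kips (yield).
Governing: min(29.2, 52.5) = 29.2 kips → weld metal.

29.2 kips (weld metal governs)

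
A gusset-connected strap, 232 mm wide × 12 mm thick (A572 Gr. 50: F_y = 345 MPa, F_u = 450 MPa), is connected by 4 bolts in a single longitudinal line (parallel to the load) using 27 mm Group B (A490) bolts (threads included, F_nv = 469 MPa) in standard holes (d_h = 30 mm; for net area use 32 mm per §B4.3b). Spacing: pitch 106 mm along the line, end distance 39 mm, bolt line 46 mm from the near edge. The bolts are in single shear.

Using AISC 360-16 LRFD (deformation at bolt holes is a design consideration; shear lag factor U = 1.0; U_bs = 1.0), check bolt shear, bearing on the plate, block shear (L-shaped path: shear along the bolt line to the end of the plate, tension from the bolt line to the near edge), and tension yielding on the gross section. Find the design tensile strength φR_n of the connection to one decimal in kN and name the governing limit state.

716.9 kN (block shear governs)

Bolt shear: A_b = π(27)²/4 = 572.56 mm². φR_n = 0.75 × 469 × 572.56 × 4 × 1 = 805.6 kN.
Bearing (12 mm plate, F_u = 450 MPa): end bolts L_c = 39 − 30/2 = 24, R_n = min(1.2×24×12×450, 2.4×27×12×450) = 155.52 kN/bolt; interior L_c = 106 − 30 = 76, R_n = 349.92 kN/bolt. φR_n = 0.75 × (1×155.52 + 3×349.92) = 904.0 kN.
Block shear: shear path 1×[39+3×106] = 1×357 mm, A_gv = 4284, A_nv = 1×(357 − 3.5×32)×12 = 2940 mm²; tension to near edge: (46 − 0.5×32)×12 = 360 mm². R_n = min(0.6×450×2940, 0.6×345×4284) + 1.0×450×360 = min(793.8, 886.79) + 162 = 955.8 kN. φR_n = 0.75 × 955.8 = 716.9 kN.
Tension yield (gross): A_g = 232×12 = 2784 mm². φR_n = 0.90 × 345 × 2784 = 864.4 kN.
Governing: min(805.6, 904.0, 716.9, 864.4) = 716.9 kN → block shear.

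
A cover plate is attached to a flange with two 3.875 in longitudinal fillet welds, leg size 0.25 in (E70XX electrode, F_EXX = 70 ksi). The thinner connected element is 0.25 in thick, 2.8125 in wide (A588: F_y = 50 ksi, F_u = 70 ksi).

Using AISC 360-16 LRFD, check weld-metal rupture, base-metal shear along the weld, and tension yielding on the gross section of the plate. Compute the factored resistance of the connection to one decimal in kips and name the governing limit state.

Weld metal: throat = 0.707×0.25 = 0.17675 in, L = 2×3.875 = 7.75 in. φR_n = 0.75 × 0.6 × 70 × 0.17675 × 7.75 = 43.1 kips.
Base metal shear (0.25 in plate): yield φR_n = 1.0×0.6×50×0.25×7.75 = 58.1 kips; rupture φR_n = 0.75×0.6×70×0.25×7.75 = 61.0 kips; take 58.1 kips (yield).
Tension yield (gross): A_g = 2.8125×0.25 = 0.70313 in². φR_n = 0.90 × 50 × 0.70313 = 31.6 kips.
Governing: min(43.1, 58.1, 31.6) = 31.6 kips → gross-section yield.

31.6 kips (gross-section yield governs)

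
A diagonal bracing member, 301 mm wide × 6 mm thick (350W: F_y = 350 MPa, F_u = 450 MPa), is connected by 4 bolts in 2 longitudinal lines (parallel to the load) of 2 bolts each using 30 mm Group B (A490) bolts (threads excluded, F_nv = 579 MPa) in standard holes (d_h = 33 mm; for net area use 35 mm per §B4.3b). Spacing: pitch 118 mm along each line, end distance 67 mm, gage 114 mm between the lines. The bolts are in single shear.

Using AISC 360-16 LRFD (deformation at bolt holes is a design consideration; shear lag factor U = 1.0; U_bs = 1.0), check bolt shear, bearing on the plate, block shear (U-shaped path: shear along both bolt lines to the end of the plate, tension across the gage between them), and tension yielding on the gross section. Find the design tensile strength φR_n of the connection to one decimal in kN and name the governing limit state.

Bolt shear: A_b = π(30)²/4 = 706.86 mm². φR_n = 0.75 × 579 × 706.86 × 4 × 1 = 1227.8 kN.
Bearing (6 mm plate, F_u = 450 MPa): end bolts L_c = 67 − 33/2 = 50.5, R_n = min(1.2×50.5×6×450, 2.4×30×6×450) = 163.62 kN/bolt; interior L_c = 118 − 33 = 85, R_n = 194.4 kN/bolt. φR_n = 0.75 × (2×163.62 + 2×194.4) = 537.0 kN.
Block shear: shear path 2×[67+1×118] = 2×185 mm, A_gv = 2220, A_nv = 2×(185 − 1.5×35)×6 = 1590 mm²; tension across gage: (114 − 1×35)×6 = 474 mm². R_n = min(0.6×450×1590, 0.6×350×2220) + 1.0×450×474 = min(429.3, 466.2) + 213.3 = 642.6 kN. φR_n = 0.75 × 642.6 = 482.0 kN.
Tension yield (gross): A_g = 301×6 = 1806 mm². φR_n = 0.90 × 350 × 1806 = 568.9 kN.
Governing: min(1227.8, 537.0, 482.0, 568.9) = 482.0 kN → block shear.

482.0 kN (block shear governs)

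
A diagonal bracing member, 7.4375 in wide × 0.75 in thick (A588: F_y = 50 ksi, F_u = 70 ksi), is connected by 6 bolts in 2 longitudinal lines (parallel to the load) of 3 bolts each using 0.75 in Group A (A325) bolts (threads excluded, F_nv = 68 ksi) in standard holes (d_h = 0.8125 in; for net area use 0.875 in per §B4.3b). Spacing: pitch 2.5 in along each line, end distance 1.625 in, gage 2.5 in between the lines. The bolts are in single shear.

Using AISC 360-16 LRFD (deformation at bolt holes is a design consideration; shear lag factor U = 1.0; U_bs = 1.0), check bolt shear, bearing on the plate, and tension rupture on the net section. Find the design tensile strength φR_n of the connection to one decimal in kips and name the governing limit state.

Bolt shear: A_b = π(0.75)²/4 = 0.44179 in². φR_n = 0.75 × 68 × 0.44179 × 6 × 1 = 135.2 kips.
Bearing (0.75 in plate, F_u = 70 ksi): end bolts L_c = 1.625 − 0.8125/2 = 1.21875, R_n = min(1.2×1.21875×0.75×70, 2.4×0.75×0.75×70) = 76.781 kips/bolt; interior L_c = 2.5 − 0.8125 = 1.6875, R_n = 94.5 kips/bolt. φR_n = 0.75 × (2×76.781 + 4×94.5) = 398.7 kips.
Tension rupture (net): A_n = (7.4375 − 2×0.875)×0.75 = 4.2656 in² (U = 1.0, A_e = A_n). φR_n = 0.75 × 70 × 4.2656 = 223.9 kips.
Governing: min(135.2, 398.7, 223.9) = 135.2 kips → bolt shear.

135.2 kips (bolt shear governs)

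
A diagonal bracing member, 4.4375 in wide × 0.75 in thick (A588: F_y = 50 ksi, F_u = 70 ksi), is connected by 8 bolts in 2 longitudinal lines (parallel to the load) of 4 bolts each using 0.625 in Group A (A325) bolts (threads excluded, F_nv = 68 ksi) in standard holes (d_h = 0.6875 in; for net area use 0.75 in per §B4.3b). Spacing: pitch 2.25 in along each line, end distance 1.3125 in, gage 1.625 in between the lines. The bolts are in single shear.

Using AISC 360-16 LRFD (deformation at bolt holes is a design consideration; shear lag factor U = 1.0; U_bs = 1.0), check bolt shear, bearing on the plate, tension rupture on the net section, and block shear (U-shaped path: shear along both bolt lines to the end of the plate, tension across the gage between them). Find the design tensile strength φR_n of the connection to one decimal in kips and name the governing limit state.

115.7 kips (net-section rupture governs)

Bolt shear: A_b = π(0.625)²/4 = 0.3068 in². φR_n = 0.75 × 68 × 0.3068 × 8 × 1 = 125.2 kips.
Bearing (0.75 in plate, F_u = 70 ksi): end bolts L_c = 1.3125 − 0.6875/2 = 0.96875, R_n = min(1.2×0.96875×0.75×70, 2.4×0.625×0.75×70) = 61.031 kips/bolt; interior L_c = 2.25 − 0.6875 = 1.5625, R_n = 78.75 kips/bolt. φR_n = 0.75 × (2×61.031 + 6×78.75) = 445.9 kips.
Tension rupture (net): A_n = (4.4375 − 2×0.75)×0.75 = 2.2031 in² (U = 1.0, A_e = A_n). φR_n = 0.75 × 70 × 2.2031 = 115.7 kips.
Block shear: shear path 2×[1.3125+3×2.25] = 2×8.0625 in, A_gv = 12.094, A_nv = 2×(8.0625 − 3.5×0.75)×0.75 = 8.1563 in²; tension across gage: (1.625 − 1×0.75)×0.75 = 0.65625 in². R_n = min(0.6×70×8.1563, 0.6×50×12.094) + 1.0×70×0.65625 = min(342.56, 362.82) + 45.938 = 388.5 kips. φR_n = 0.75 × 388.5 = 291.4 kips.
Governing: min(125.2, 445.9, 115.7, 291.4) = 115.7 kips → net-section rupture.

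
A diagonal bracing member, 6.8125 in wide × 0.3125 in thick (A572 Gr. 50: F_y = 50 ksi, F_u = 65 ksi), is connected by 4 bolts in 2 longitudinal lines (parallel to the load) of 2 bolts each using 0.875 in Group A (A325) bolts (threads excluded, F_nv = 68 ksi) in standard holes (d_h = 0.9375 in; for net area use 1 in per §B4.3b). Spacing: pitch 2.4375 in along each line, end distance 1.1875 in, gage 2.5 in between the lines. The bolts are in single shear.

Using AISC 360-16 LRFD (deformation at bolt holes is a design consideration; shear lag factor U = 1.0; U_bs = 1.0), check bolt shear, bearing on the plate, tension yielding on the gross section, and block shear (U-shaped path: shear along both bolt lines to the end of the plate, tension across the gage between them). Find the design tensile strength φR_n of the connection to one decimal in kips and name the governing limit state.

Bolt shear: A_b = π(0.875)²/4 = 0.60132 in². φR_n = 0.75 × 68 × 0.60132 × 4 × 1 = 122.7 kips.
Bearing (0.3125 in plate, F_u = 65 ksi): end bolts L_c = 1.1875 − 0.9375/2 = 0.71875, R_n = min(1.2×0.71875×0.3125×65, 2.4×0.875×0.3125×65) = 17.52 kips/bolt; interior L_c = 2.4375 − 0.9375 = 1.5, R_n = 36.563 kips/bolt. φR_n = 0.75 × (2×17.52 + 2×36.563) = 81.1 kips.
Tension yield (gross): A_g = 6.8125×0.3125 = 2.1289 in². φR_n = 0.90 × 50 × 2.1289 = 95.8 kips.
Block shear: shear path 2×[1.1875+1×2.4375] = 2×3.625 in, A_gv = 2.2656, A_nv = 2×(3.625 − 1.5×1)×0.3125 = 1.3281 in²; tension across gage: (2.5 − 1×1)×0.3125 = 0.46875 in². R_n = min(0.6×65×1.3281, 0.6×50×2.2656) + 1.0×65×0.46875 = min(51.796, 67.968) + 30.469 = 82.265 kips. φR_n = 0.75 × 82.265 = 61.7 kips.
Governing: min(122.7, 81.1, 95.8, 61.7) = 61.7 kips → block shear.

61.7 kips (block shear governs)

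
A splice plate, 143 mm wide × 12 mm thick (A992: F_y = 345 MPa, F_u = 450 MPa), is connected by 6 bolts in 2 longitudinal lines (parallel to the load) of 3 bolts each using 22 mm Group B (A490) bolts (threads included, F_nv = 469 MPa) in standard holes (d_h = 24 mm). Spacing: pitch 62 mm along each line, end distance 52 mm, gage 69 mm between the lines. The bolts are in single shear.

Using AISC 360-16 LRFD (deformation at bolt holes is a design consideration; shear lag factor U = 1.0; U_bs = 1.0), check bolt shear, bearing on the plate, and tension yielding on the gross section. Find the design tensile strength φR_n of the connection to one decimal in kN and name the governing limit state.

Bolt shear: A_b = π(22)²/4 = 380.13 mm². φR_n = 0.75 × 469 × 380.13 × 6 × 1 = 802.3 kN.
Bearing (12 mm plate, F_u = 450 MPa): end bolts L_c = 52 − 24/2 = 40, R_n = min(1.2×40×12×450, 2.4×22×12×450) = 259.2 kN/bolt; interior L_c = 62 − 24 = 38, R_n = 246.24 kN/bolt. φR_n = 0.75 × (2×259.2 + 4×246.24) = 1127.5 kN.
Tension yield (gross): A_g = 143×12 = 1716 mm². φR_n = 0.90 × 345 × 1716 = 532.8 kN.
Governing: min(802.3, 1127.5, 532.8) = 532.8 kN → gross-section yield.

532.8 kN (gross-section yield governs)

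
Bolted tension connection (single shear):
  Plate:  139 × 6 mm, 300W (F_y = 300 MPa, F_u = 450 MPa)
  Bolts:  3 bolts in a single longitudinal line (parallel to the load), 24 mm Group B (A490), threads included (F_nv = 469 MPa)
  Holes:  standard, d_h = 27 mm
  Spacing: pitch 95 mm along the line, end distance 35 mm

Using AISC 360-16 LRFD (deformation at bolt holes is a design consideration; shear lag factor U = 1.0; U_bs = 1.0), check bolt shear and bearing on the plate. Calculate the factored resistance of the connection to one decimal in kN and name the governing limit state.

285.5 kN (bearing governs)

Bolt shear: A_b = π(24)²/4 = 452.39 mm². φR_n = 0.75 × 469 × 452.39 × 3 × 1 = 477.4 kN.
Bearing (6 mm plate, F_u = 450 MPa): end bolts L_c = 35 − 27/2 = 21.5, R_n = min(1.2×21.5×6×450, 2.4×24×6×450) = 69.66 kN/bolt; interior L_c = 95 − 27 = 68, R_n = 155.52 kN/bolt. φR_n = 0.75 × (1×69.66 + 2×155.52) = 285.5 kN.
Governing: min(477.4, 285.5) = 285.5 kN → bearing.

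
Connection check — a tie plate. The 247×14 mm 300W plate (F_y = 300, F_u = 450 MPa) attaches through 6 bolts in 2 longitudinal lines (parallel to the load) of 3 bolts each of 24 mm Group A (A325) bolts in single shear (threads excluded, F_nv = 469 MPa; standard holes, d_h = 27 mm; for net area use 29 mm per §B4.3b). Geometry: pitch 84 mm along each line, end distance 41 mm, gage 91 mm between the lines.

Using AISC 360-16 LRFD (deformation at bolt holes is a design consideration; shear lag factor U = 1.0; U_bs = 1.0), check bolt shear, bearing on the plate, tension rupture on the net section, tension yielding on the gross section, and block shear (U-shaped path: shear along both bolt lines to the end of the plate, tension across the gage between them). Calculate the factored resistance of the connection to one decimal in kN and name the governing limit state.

893.0 kN (net-section rupture governs)

Bolt shear: A_b = π(24)²/4 = 452.39 mm². φR_n = 0.75 × 469 × 452.39 × 6 × 1 = 954.8 kN.
Bearing (14 mm plate, F_u = 450 MPa): end bolts L_c = 41 − 27/2 = 27.5, R_n = min(1.2×27.5×14×450, 2.4×24×14×450) = 207.9 kN/bolt; interior L_c = 84 − 27 = 57, R_n = 362.88 kN/bolt. φR_n = 0.75 × (2×207.9 + 4×362.88) = 1400.5 kN.
Tension rupture (net): A_n = (247 − 2×29)×14 = 2646 mm² (U = 1.0, A_e = A_n). φR_n = 0.75 × 450 × 2646 = 893.0 kN.
Tension yield (gross): A_g = 247×14 = 3458 mm². φR_n = 0.90 × 300 × 3458 = 933.7 kN.
Block shear: shear path 2×[41+2×84] = 2×209 mm, A_gv = 5852, A_nv = 2×(209 − 2.5×29)×14 = 3822 mm²; tension across gage: (91 − 1×29)×14 = 868 mm². R_n = min(0.6×450×3822, 0.6×300×5852) + 1.0×450×868 = min(1031.9, 1053.4) + 390.6 = 1422.5 kN. φR_n = 0.75 × 1422.5 = 1066.9 kN.
Governing: min(954.8, 1400.5, 893.0, 933.7, 1066.9) = 893.0 kN → net-section rupture.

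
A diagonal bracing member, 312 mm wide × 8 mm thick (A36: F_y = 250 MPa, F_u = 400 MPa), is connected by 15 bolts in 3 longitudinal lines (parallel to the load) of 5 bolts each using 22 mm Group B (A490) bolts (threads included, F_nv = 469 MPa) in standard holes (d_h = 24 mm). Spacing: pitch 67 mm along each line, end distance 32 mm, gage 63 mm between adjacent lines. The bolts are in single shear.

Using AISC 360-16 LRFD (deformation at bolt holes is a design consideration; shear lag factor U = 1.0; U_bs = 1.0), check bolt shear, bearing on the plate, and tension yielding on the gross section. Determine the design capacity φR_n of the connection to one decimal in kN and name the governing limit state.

Bolt shear: A_b = π(22)²/4 = 380.13 mm². φR_n = 0.75 × 469 × 380.13 × 15 × 1 = 2005.7 kN.
Bearing (8 mm plate, F_u = 400 MPa): end bolts L_c = 32 − 24/2 = 20, R_n = min(1.2×20×8×400, 2.4×22×8×400) = 76.8 kN/bolt; interior L_c = 67 − 24 = 43, R_n = 165.12 kN/bolt. φR_n = 0.75 × (3×76.8 + 12×165.12) = 1658.9 kN.
Tension yield (gross): A_g = 312×8 = 2496 mm². φR_n = 0.90 × 250 × 2496 = 561.6 kN.
Governing: min(2005.7, 1658.9, 561.6) = 561.6 kN → gross-section yield.

561.6 kN (gross-section yield governs)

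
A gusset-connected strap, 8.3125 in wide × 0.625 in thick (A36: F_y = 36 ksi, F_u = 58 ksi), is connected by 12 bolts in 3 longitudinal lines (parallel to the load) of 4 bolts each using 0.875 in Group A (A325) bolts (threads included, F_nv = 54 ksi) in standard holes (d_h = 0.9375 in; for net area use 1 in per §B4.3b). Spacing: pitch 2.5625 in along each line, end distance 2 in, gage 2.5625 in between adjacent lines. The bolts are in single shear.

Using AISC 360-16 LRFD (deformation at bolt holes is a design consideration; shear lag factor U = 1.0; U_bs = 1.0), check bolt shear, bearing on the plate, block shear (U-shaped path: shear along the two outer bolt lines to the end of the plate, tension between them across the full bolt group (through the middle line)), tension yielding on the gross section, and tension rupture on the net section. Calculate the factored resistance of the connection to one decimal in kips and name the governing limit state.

144.4 kips (net-section rupture governs)

Bolt shear: A_b = π(0.875)²/4 = 0.60132 in². φR_n = 0.75 × 54 × 0.60132 × 12 × 1 = 292.2 kips.
Bearing (0.625 in plate, F_u = 58 ksi): end bolts L_c = 2 − 0.9375/2 = 1.53125, R_n = min(1.2×1.53125×0.625×58, 2.4×0.875×0.625×58) = 66.609 kips/bolt; interior L_c = 2.5625 − 0.9375 = 1.625, R_n = 70.688 kips/bolt. φR_n = 0.75 × (3×66.609 + 9×70.688) = 627.0 kips.
Block shear: shear path 2×[2+3×2.5625] = 2×9.6875 in, A_gv = 12.109, A_nv = 2×(9.6875 − 3.5×1)×0.625 = 7.7344 in²; tension across gage: (5.125 − 2×1)×0.625 = 1.9531 in². R_n = min(0.6×58×7.7344, 0.6×36×12.109) + 1.0×58×1.9531 = min(269.16, 261.55) + 113.28 = 374.83 kips. φR_n = 0.75 × 374.83 = 281.1 kips.
Tension yield (gross): A_g = 8.3125×0.625 = 5.1953 in². φR_n = 0.90 × 36 × 5.1953 = 168.3 kips.
Tension rupture (net): A_n = (8.3125 − 3×1)×0.625 = 3.3203 in² (U = 1.0, A_e = A_n). φR_n = 0.75 × 58 × 3.3203 = 144.4 kips.
Governing: min(292.2, 627.0, 281.1, 168.3, 144.4) = 144.4 kips → net-section rupture.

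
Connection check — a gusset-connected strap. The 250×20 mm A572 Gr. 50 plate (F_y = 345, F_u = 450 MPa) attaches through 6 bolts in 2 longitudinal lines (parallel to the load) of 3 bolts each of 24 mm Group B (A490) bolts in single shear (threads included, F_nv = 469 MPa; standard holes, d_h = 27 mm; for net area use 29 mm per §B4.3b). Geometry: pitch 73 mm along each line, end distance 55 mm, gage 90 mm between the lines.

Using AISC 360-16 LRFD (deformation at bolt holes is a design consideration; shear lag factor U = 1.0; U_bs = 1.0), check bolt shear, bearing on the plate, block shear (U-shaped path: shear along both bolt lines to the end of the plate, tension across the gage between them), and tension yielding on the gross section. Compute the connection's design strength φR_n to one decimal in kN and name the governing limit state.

954.8 kN (bolt shear governs)

Bolt shear: A_b = π(24)²/4 = 452.39 mm². φR_n = 0.75 × 469 × 452.39 × 6 × 1 = 954.8 kN.
Bearing (20 mm plate, F_u = 450 MPa): end bolts L_c = 55 − 27/2 = 41.5, R_n = min(1.2×41.5×20×450, 2.4×24×20×450) = 448.2 kN/bolt; interior L_c = 73 − 27 = 46, R_n = 496.8 kN/bolt. φR_n = 0.75 × (2×448.2 + 4×496.8) = 2162.7 kN.
Block shear: shear path 2×[55+2×73] = 2×201 mm, A_gv = 8040, A_nv = 2×(201 − 2.5×29)×20 = 5140 mm²; tension across gage: (90 − 1×29)×20 = 1220 mm². R_n = min(0.6×450×5140, 0.6×345×8040) + 1.0×450×1220 = min(1387.8, 1664.3) + 549 = 1936.8 kN. φR_n = 0.75 × 1936.8 = 1452.6 kN.
Tension yield (gross): A_g = 250×20 = 5000 mm². φR_n = 0.90 × 345 × 5000 = 1552.5 kN.
Governing: min(954.8, 2162.7, 1452.6, 1552.5) = 954.8 kN → bolt shear.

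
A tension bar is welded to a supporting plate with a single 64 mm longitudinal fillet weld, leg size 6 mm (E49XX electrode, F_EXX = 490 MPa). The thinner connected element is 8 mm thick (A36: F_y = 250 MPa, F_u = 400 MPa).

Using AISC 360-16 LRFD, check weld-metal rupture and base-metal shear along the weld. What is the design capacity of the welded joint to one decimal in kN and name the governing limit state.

Weld metal: throat = 0.707×6 = 4.242 mm, L = 64 mm. φR_n = 0.75 × 0.6 × 490 × 4.242 × 64 = 59.9 kN.
Base metal shear (8 mm plate): yield φR_n = 1.0×0.6×250×8×64 = 76.8 kN; rupture φR_n = 0.75×0.6×400×8×64 = 92.2 kN; take 76.8 kN (yield).
Governing: min(59.9, 76.8) = 59.9 kN → weld metal.

59.9 kN (weld metal governs)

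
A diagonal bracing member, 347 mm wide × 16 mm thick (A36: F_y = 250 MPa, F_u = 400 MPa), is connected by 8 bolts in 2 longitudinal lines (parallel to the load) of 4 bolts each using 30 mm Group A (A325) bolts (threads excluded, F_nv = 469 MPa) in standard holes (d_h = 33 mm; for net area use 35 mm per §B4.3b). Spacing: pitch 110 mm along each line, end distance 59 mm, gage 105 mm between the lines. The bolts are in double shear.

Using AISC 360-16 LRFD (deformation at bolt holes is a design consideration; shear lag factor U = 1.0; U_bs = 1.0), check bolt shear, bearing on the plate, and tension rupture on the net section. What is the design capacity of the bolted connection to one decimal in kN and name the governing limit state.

Bolt shear: A_b = π(30)²/4 = 706.86 mm². φR_n = 0.75 × 469 × 706.86 × 8 × 2 = 3978.2 kN.
Bearing (16 mm plate, F_u = 400 MPa): end bolts L_c = 59 − 33/2 = 42.5, R_n = min(1.2×42.5×16×400, 2.4×30×16×400) = 326.4 kN/bolt; interior L_c = 110 − 33 = 77, R_n = 460.8 kN/bolt. φR_n = 0.75 × (2×326.4 + 6×460.8) = 2563.2 kN.
Tension rupture (net): A_n = (347 − 2×35)×16 = 4432 mm² (U = 1.0, A_e = A_n). φR_n = 0.75 × 400 × 4432 = 1329.6 kN.
Governing: min(3978.2, 2563.2, 1329.6) = 1329.6 kN → net-section rupture.

1329.6 kN (net-section rupture governs)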